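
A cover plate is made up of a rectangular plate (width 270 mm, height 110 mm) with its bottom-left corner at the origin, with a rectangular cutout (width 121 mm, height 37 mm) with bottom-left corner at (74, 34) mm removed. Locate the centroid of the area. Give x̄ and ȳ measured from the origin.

x̄ = 135.09 mm, ȳ = 55.44 mm

Part | A | x̄ᵢ | ȳᵢ | A·x̄ᵢ | A·ȳᵢ
plate | 29700.00 | 135.00 | 55.00 | 4009500.00 | 1633500.00
hole | -4477.00 | 134.50 | 52.50 | -602156.50 | -235042.50
Σ | 25223.00 |  |  | 3407343.50 | 1398457.50
x̄ = 3407343.50 / 25223.00 = 135.09 mm
ȳ = 1398457.50 / 25223.00 = 55.44 mm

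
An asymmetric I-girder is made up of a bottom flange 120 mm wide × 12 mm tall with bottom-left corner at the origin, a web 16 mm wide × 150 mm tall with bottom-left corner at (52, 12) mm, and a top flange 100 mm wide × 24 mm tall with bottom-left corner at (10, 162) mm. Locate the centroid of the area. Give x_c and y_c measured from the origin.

x_c = 60.00 mm, y_c = 101.77 mm

bottom flange: A = 120 × 12 = 1440.00, centroid at (60.00, 6.00).
web: A = 16 × 150 = 2400.00, centroid at (60.00, 87.00).
top flange: A = 100 × 24 = 2400.00, centroid at (60.00, 174.00).
ΣA = 6240.00 mm²
ΣAx_c = (1440.00)(60.00) + (2400.00)(60.00) + (2400.00)(60.00) = 374400.00 mm³
ΣAy_c = (1440.00)(6.00) + (2400.00)(87.00) + (2400.00)(174.00) = 635040.00 mm³
x_c = 374400.00 / 6240.00 = 60.00 mm
y_c = 635040.00 / 6240.00 = 101.77 mm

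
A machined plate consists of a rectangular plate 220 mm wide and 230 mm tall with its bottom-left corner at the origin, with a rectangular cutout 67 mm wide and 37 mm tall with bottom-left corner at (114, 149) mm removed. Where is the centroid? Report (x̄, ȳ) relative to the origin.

plate: A = 220 × 230 = 50600.00, centroid at (110.00, 115.00).
hole: A = −(67 × 37) = -2479.00, centroid at (147.50, 167.50).
ΣA = 48121.00 mm², ΣAx̄ = 5200347.50 mm³, ΣAȳ = 5403767.50 mm³.
x̄ = 5200347.50/48121.00 = 108.07 mm; ȳ = 5403767.50/48121.00 = 112.30 mm.

x̄ = 108.07 mm, ȳ = 112.30 mm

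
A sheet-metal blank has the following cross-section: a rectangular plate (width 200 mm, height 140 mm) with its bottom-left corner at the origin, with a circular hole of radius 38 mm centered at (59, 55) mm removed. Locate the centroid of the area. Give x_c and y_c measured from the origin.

Part | A | x̄ᵢ | ȳᵢ | A·x̄ᵢ | A·ȳᵢ
plate | 28000.00 | 100.00 | 70.00 | 2800000.00 | 1960000.00
hole | -4536.46 | 59.00 | 55.00 | -267651.13 | -249505.29
Σ | 23463.54 |  |  | 2532348.87 | 1710494.71
x_c = 2532348.87 / 23463.54 = 107.93 mm
y_c = 1710494.71 / 23463.54 = 72.90 mm

x_c = 107.93 mm, y_c = 72.90 mm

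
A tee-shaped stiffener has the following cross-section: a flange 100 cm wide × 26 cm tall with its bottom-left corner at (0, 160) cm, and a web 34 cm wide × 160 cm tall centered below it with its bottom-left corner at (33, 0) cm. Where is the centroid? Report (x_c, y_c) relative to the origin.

x_c = 50.00 cm, y_c = 110.07 cm

web: A = 34 × 160 = 5440.00, centroid at (50.00, 80.00).
flange: A = 100 × 26 = 2600.00, centroid at (50.00, 173.00).
ΣA = 8040.00 cm², ΣAx_c = 402000.00 cm³, ΣAy_c = 885000.00 cm³.
x_c = 402000.00/8040.00 = 50.00 cm; y_c = 885000.00/8040.00 = 110.07 cm.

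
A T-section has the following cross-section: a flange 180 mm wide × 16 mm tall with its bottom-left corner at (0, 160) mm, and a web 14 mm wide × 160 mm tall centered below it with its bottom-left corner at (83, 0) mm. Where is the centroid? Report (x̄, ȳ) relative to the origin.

x̄ = 90.00 mm, ȳ = 129.50 mm

Part | A | x̄ᵢ | ȳᵢ | A·x̄ᵢ | A·ȳᵢ
web | 2240.00 | 90.00 | 80.00 | 201600.00 | 179200.00
flange | 2880.00 | 90.00 | 168.00 | 259200.00 | 483840.00
Σ | 5120.00 |  |  | 460800.00 | 663040.00
x̄ = 460800.00 / 5120.00 = 90.00 mm
ȳ = 663040.00 / 5120.00 = 129.50 mm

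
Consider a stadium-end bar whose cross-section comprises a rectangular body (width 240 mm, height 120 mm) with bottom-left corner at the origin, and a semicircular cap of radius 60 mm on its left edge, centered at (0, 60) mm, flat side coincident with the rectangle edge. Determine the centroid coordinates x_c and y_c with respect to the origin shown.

rectangular body: A = 240 × 120 = 28800.00, centroid at (120.00, 60.00).
semicircular end: A = ½π·60² = 5654.87, centroid at (-25.46, 60.00).
ΣA = 34454.87 mm², ΣAx_c = 3312000.00 mm³, ΣAy_c = 2067292.01 mm³.
x_c = 3312000.00/34454.87 = 96.13 mm; y_c = 2067292.01/34454.87 = 60.00 mm.

x_c = 96.13 mm, y_c = 60.00 mm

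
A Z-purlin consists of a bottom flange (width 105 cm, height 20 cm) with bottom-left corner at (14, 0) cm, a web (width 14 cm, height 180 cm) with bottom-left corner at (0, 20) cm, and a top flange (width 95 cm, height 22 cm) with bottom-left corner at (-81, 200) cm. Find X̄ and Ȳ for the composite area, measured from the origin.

bottom flange: A = 105 × 20 = 2100.00, centroid at (66.50, 10.00).
web: A = 14 × 180 = 2520.00, centroid at (7.00, 110.00).
top flange: A = 95 × 22 = 2090.00, centroid at (-33.50, 211.00).
ΣA = 6710.00 cm², ΣAX̄ = 87275.00 cm³, ΣAȲ = 739190.00 cm³.
X̄ = 87275.00/6710.00 = 13.01 cm; Ȳ = 739190.00/6710.00 = 110.16 cm.

X̄ = 13.01 cm, Ȳ = 110.16 cm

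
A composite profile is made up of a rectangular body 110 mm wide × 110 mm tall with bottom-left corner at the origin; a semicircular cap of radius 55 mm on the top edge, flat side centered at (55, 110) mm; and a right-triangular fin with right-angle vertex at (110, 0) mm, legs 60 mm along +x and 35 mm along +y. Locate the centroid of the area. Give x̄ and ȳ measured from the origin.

x̄ = 59.40 mm, ȳ = 73.25 mm

rectangular body: A = 110 × 110 = 12100.00, centroid at (55.00, 55.00).
semicircular top: A = ½π·55² = 4751.66, centroid at (55.00, 133.34).
triangular fin: A = ½·60·35 = 1050.00, centroid at (130.00, 11.67).
ΣA = 17901.66 mm²
ΣAx̄ = (12100.00)(55.00) + (4751.66)(55.00) + (1050.00)(130.00) = 1063341.24 mm³
ΣAȳ = (12100.00)(55.00) + (4751.66)(133.34) + (1050.00)(11.67) = 1311349.14 mm³
x̄ = 1063341.24 / 17901.66 = 59.40 mm
ȳ = 1311349.14 / 17901.66 = 73.25 mm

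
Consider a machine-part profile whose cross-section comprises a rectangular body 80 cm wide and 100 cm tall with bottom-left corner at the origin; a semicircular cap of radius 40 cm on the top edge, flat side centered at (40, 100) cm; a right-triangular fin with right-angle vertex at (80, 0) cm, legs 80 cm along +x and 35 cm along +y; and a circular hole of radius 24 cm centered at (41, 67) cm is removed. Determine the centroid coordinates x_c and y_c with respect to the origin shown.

rectangular body: A = 80 × 100 = 8000.00, centroid at (40.00, 50.00).
semicircular top: A = ½π·40² = 2513.27, centroid at (40.00, 116.98).
triangular fin: A = ½·80·35 = 1400.00, centroid at (106.67, 11.67).
hole: A = −π·24² = -1809.56, centroid at (41.00, 67.00).
ΣA = 10103.72 cm²
ΣAx_c = (8000.00)(40.00) + (2513.27)(40.00) + (1400.00)(106.67) + (-1809.56)(41.00) = 495672.45 cm³
ΣAy_c = (8000.00)(50.00) + (2513.27)(116.98) + (1400.00)(11.67) + (-1809.56)(67.00) = 589087.07 cm³
x_c = 495672.45 / 10103.72 = 49.06 cm
y_c = 589087.07 / 10103.72 = 58.30 cm

x_c = 49.06 cm, y_c = 58.30 cm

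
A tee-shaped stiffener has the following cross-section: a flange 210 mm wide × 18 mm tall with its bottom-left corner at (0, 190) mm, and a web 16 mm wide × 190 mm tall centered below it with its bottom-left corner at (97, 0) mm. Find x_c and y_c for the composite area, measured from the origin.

x_c = 105.00 mm, y_c = 152.64 mm

web: A = 16 × 190 = 3040.00, centroid at (105.00, 95.00).
flange: A = 210 × 18 = 3780.00, centroid at (105.00, 199.00).
ΣA = 6820.00 mm², ΣAx_c = 716100.00 mm³, ΣAy_c = 1041020.00 mm³.
x_c = 716100.00/6820.00 = 105.00 mm; y_c = 1041020.00/6820.00 = 152.64 mm.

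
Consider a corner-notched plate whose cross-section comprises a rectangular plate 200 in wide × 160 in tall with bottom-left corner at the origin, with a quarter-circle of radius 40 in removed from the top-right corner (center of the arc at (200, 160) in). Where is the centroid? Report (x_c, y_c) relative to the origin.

Part | A | x̄ᵢ | ȳᵢ | A·x̄ᵢ | A·ȳᵢ
plate | 32000.00 | 100.00 | 80.00 | 3200000.00 | 2560000.00
removed quarter-circle | -1256.64 | 183.02 | 143.02 | -229994.08 | -179728.60
Σ | 30743.36 |  |  | 2970005.92 | 2380271.40
x_c = 2970005.92 / 30743.36 = 96.61 in
y_c = 2380271.40 / 30743.36 = 77.42 in

x_c = 96.61 in, y_c = 77.42 in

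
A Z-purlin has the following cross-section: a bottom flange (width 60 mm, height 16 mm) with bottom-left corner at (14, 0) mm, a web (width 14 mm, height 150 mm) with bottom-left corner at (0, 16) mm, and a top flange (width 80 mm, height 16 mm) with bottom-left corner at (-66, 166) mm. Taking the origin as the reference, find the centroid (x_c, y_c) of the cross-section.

x_c = 5.45 mm, y_c = 97.12 mm

bottom flange: A = 60 × 16 = 960.00, centroid at (44.00, 8.00).
web: A = 14 × 150 = 2100.00, centroid at (7.00, 91.00).
top flange: A = 80 × 16 = 1280.00, centroid at (-26.00, 174.00).
ΣA = 4340.00 mm²
ΣAx_c = (960.00)(44.00) + (2100.00)(7.00) + (1280.00)(-26.00) = 23660.00 mm³
ΣAy_c = (960.00)(8.00) + (2100.00)(91.00) + (1280.00)(174.00) = 421500.00 mm³
x_c = 23660.00 / 4340.00 = 5.45 mm
y_c = 421500.00 / 4340.00 = 97.12 mm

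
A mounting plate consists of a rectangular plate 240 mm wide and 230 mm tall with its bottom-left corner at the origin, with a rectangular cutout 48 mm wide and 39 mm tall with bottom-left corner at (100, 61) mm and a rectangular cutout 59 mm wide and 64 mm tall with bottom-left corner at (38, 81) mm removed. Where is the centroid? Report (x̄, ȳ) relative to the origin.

plate: A = 240 × 230 = 55200.00, centroid at (120.00, 115.00).
hole 1: A = −(48 × 39) = -1872.00, centroid at (124.00, 80.50).
hole 2: A = −(59 × 64) = -3776.00, centroid at (67.50, 113.00).
ΣA = 49552.00 mm², ΣAx̄ = 6136992.00 mm³, ΣAȳ = 5770616.00 mm³.
x̄ = 6136992.00/49552.00 = 123.85 mm; ȳ = 5770616.00/49552.00 = 116.46 mm.

x̄ = 123.85 mm, ȳ = 116.46 mm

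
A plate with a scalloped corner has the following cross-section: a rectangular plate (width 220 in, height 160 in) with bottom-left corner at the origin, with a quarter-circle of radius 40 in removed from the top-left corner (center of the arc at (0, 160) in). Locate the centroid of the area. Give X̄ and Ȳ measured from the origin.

plate: A = 220 × 160 = 35200.00, centroid at (110.00, 80.00).
removed quarter-circle: A = −¼π·40² = -1256.64, centroid at (16.98, 143.02).
ΣA = 33943.36 in²
ΣAX̄ = (35200.00)(110.00) + (-1256.64)(16.98) = 3850666.67 in³
ΣAȲ = (35200.00)(80.00) + (-1256.64)(143.02) = 2636271.40 in³
X̄ = 3850666.67 / 33943.36 = 113.44 in
Ȳ = 2636271.40 / 33943.36 = 77.67 in

X̄ = 113.44 in, Ȳ = 77.67 in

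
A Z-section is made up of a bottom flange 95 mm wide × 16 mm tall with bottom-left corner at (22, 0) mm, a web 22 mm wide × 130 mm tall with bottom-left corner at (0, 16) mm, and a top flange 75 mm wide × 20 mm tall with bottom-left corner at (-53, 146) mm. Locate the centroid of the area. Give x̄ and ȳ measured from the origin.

x̄ = 19.36 mm, ȳ = 81.26 mm

bottom flange: A = 95 × 16 = 1520.00, centroid at (69.50, 8.00).
web: A = 22 × 130 = 2860.00, centroid at (11.00, 81.00).
top flange: A = 75 × 20 = 1500.00, centroid at (-15.50, 156.00).
ΣA = 5880.00 mm², ΣAx̄ = 113850.00 mm³, ΣAȳ = 477820.00 mm³.
x̄ = 113850.00/5880.00 = 19.36 mm; ȳ = 477820.00/5880.00 = 81.26 mm.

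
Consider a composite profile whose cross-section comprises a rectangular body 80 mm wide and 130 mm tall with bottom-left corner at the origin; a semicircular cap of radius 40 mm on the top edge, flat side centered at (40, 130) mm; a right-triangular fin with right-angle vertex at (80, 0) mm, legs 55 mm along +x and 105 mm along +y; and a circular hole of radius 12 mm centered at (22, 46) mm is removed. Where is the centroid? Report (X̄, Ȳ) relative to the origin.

rectangular body: A = 80 × 130 = 10400.00, centroid at (40.00, 65.00).
semicircular top: A = ½π·40² = 2513.27, centroid at (40.00, 146.98).
triangular fin: A = ½·55·105 = 2887.50, centroid at (98.33, 35.00).
hole: A = −π·12² = -452.39, centroid at (22.00, 46.00).
ΣA = 15348.38 mm², ΣAX̄ = 790515.90 mm³, ΣAȲ = 1125644.89 mm³.
X̄ = 790515.90/15348.38 = 51.50 mm; Ȳ = 1125644.89/15348.38 = 73.34 mm.

X̄ = 51.50 mm, Ȳ = 73.34 mm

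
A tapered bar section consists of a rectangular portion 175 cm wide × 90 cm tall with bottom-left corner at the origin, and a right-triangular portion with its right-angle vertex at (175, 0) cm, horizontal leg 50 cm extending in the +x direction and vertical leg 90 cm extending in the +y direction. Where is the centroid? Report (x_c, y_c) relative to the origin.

x_c = 100.52 cm, y_c = 43.12 cm

rectangular portion: A = 175 × 90 = 15750.00, centroid at (87.50, 45.00).
triangular portion: A = ½·50·90 = 2250.00, centroid at (191.67, 30.00).
ΣA = 18000.00 cm²
ΣAx_c = (15750.00)(87.50) + (2250.00)(191.67) = 1809375.00 cm³
ΣAy_c = (15750.00)(45.00) + (2250.00)(30.00) = 776250.00 cm³
x_c = 1809375.00 / 18000.00 = 100.52 cm
y_c = 776250.00 / 18000.00 = 43.12 cm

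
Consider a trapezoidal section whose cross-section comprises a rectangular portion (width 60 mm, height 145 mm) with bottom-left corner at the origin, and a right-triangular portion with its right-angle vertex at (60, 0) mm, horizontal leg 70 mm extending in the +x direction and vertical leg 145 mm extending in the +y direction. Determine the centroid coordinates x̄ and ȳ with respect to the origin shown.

x̄ = 49.65 mm, ȳ = 63.60 mm

Part | A | x̄ᵢ | ȳᵢ | A·x̄ᵢ | A·ȳᵢ
rectangular portion | 8700.00 | 30.00 | 72.50 | 261000.00 | 630750.00
triangular portion | 5075.00 | 83.33 | 48.33 | 422916.67 | 245291.67
Σ | 13775.00 |  |  | 683916.67 | 876041.67
x̄ = 683916.67 / 13775.00 = 49.65 mm
ȳ = 876041.67 / 13775.00 = 63.60 mm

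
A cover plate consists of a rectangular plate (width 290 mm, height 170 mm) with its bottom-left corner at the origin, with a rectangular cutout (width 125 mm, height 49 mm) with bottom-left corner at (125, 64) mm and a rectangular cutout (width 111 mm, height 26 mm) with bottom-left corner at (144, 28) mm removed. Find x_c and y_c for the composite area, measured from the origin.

Part | A | x̄ᵢ | ȳᵢ | A·x̄ᵢ | A·ȳᵢ
plate | 49300.00 | 145.00 | 85.00 | 7148500.00 | 4190500.00
hole 1 | -6125.00 | 187.50 | 88.50 | -1148437.50 | -542062.50
hole 2 | -2886.00 | 199.50 | 41.00 | -575757.00 | -118326.00
Σ | 40289.00 |  |  | 5424305.50 | 3530111.50
x_c = 5424305.50 / 40289.00 = 134.63 mm
y_c = 3530111.50 / 40289.00 = 87.62 mm

x_c = 134.63 mm, y_c = 87.62 mm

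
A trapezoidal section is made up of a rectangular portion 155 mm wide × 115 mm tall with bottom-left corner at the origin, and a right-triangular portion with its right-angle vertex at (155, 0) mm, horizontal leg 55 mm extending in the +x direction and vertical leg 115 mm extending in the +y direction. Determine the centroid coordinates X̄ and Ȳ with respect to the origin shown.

Part | A | x̄ᵢ | ȳᵢ | A·x̄ᵢ | A·ȳᵢ
rectangular portion | 17825.00 | 77.50 | 57.50 | 1381437.50 | 1024937.50
triangular portion | 3162.50 | 173.33 | 38.33 | 548166.67 | 121229.17
Σ | 20987.50 |  |  | 1929604.17 | 1146166.67
X̄ = 1929604.17 / 20987.50 = 91.94 mm
Ȳ = 1146166.67 / 20987.50 = 54.61 mm

X̄ = 91.94 mm, Ȳ = 54.61 mm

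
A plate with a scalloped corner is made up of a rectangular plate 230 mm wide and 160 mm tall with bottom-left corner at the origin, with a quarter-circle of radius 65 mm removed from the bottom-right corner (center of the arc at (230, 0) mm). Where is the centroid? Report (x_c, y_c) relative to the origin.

x_c = 106.34 mm, y_c = 85.19 mm

plate: A = 230 × 160 = 36800.00, centroid at (115.00, 80.00).
removed quarter-circle: A = −¼π·65² = -3318.31, centroid at (202.41, 27.59).
ΣA = 33481.69 mm²
ΣAx_c = (36800.00)(115.00) + (-3318.31)(202.41) = 3560331.00 mm³
ΣAy_c = (36800.00)(80.00) + (-3318.31)(27.59) = 2852458.33 mm³
x_c = 3560331.00 / 33481.69 = 106.34 mm
y_c = 2852458.33 / 33481.69 = 85.19 mm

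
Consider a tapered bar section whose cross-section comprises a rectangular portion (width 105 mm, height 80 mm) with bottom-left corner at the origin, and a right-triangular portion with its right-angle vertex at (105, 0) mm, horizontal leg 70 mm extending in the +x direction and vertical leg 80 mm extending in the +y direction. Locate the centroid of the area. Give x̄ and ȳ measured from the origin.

Part | A | x̄ᵢ | ȳᵢ | A·x̄ᵢ | A·ȳᵢ
rectangular portion | 8400.00 | 52.50 | 40.00 | 441000.00 | 336000.00
triangular portion | 2800.00 | 128.33 | 26.67 | 359333.33 | 74666.67
Σ | 11200.00 |  |  | 800333.33 | 410666.67
x̄ = 800333.33 / 11200.00 = 71.46 mm
ȳ = 410666.67 / 11200.00 = 36.67 mm

x̄ = 71.46 mm, ȳ = 36.67 mm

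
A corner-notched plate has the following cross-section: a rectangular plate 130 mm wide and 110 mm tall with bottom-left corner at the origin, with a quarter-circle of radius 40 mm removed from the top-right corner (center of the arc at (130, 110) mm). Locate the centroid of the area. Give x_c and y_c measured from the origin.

Part | A | x̄ᵢ | ȳᵢ | A·x̄ᵢ | A·ȳᵢ
plate | 14300.00 | 65.00 | 55.00 | 929500.00 | 786500.00
removed quarter-circle | -1256.64 | 113.02 | 93.02 | -142029.48 | -116896.74
Σ | 13043.36 |  |  | 787470.52 | 669603.26
x_c = 787470.52 / 13043.36 = 60.37 mm
y_c = 669603.26 / 13043.36 = 51.34 mm

x_c = 60.37 mm, y_c = 51.34 mm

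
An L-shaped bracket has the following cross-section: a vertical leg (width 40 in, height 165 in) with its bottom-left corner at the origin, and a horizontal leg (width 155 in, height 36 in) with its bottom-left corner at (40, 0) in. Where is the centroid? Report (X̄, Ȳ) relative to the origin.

X̄ = 64.67 in, Ȳ = 52.95 in

vertical leg: A = 40 × 165 = 6600.00, centroid at (20.00, 82.50).
horizontal leg: A = 155 × 36 = 5580.00, centroid at (117.50, 18.00).
ΣA = 12180.00 in²
ΣAX̄ = (6600.00)(20.00) + (5580.00)(117.50) = 787650.00 in³
ΣAȲ = (6600.00)(82.50) + (5580.00)(18.00) = 644940.00 in³
X̄ = 787650.00 / 12180.00 = 64.67 in
Ȳ = 644940.00 / 12180.00 = 52.95 in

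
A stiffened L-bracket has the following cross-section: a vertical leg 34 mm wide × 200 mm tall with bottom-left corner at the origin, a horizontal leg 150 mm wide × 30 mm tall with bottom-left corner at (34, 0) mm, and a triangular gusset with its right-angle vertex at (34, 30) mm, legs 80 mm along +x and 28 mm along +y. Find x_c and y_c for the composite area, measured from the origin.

Part | A | x̄ᵢ | ȳᵢ | A·x̄ᵢ | A·ȳᵢ
vertical leg | 6800.00 | 17.00 | 100.00 | 115600.00 | 680000.00
horizontal leg | 4500.00 | 109.00 | 15.00 | 490500.00 | 67500.00
gusset | 1120.00 | 60.67 | 39.33 | 67946.67 | 44053.33
Σ | 12420.00 |  |  | 674046.67 | 791553.33
x_c = 674046.67 / 12420.00 = 54.27 mm
y_c = 791553.33 / 12420.00 = 63.73 mm

x_c = 54.27 mm, y_c = 63.73 mm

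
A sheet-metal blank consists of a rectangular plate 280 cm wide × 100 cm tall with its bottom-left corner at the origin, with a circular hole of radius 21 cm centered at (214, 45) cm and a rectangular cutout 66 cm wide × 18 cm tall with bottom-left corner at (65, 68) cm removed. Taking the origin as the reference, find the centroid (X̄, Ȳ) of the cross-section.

plate: A = 280 × 100 = 28000.00, centroid at (140.00, 50.00).
hole 1: A = −π·21² = -1385.44, centroid at (214.00, 45.00).
hole 2: A = −(66 × 18) = -1188.00, centroid at (98.00, 77.00).
ΣA = 25426.56 cm²
ΣAX̄ = (28000.00)(140.00) + (-1385.44)(214.00) + (-1188.00)(98.00) = 3507091.33 cm³
ΣAȲ = (28000.00)(50.00) + (-1385.44)(45.00) + (-1188.00)(77.00) = 1246179.09 cm³
X̄ = 3507091.33 / 25426.56 = 137.93 cm
Ȳ = 1246179.09 / 25426.56 = 49.01 cm

X̄ = 137.93 cm, Ȳ = 49.01 cm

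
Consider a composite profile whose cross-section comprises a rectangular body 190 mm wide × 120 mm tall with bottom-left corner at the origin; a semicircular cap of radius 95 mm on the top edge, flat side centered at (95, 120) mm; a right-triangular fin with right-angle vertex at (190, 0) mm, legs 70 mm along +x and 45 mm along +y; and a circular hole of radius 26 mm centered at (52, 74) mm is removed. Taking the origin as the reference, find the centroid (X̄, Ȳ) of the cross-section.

X̄ = 102.62 mm, Ȳ = 96.28 mm

rectangular body: A = 190 × 120 = 22800.00, centroid at (95.00, 60.00).
semicircular top: A = ½π·95² = 14176.44, centroid at (95.00, 160.32).
triangular fin: A = ½·70·45 = 1575.00, centroid at (213.33, 15.00).
hole: A = −π·26² = -2123.72, centroid at (52.00, 74.00).
ΣA = 36427.72 mm²
ΣAX̄ = (22800.00)(95.00) + (14176.44)(95.00) + (1575.00)(213.33) + (-2123.72)(52.00) = 3738328.24 mm³
ΣAȲ = (22800.00)(60.00) + (14176.44)(160.32) + (1575.00)(15.00) + (-2123.72)(74.00) = 3507225.72 mm³
X̄ = 3738328.24 / 36427.72 = 102.62 mm
Ȳ = 3507225.72 / 36427.72 = 96.28 mm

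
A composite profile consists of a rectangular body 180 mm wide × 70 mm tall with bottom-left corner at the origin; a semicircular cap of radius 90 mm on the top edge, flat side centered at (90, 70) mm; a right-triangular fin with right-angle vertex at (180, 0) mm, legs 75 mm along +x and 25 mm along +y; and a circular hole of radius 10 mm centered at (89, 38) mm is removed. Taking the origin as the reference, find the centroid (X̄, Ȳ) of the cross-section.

Part | A | x̄ᵢ | ȳᵢ | A·x̄ᵢ | A·ȳᵢ
rectangular body | 12600.00 | 90.00 | 35.00 | 1134000.00 | 441000.00
semicircular top | 12723.45 | 90.00 | 108.20 | 1145110.52 | 1376641.52
triangular fin | 937.50 | 205.00 | 8.33 | 192187.50 | 7812.50
hole | -314.16 | 89.00 | 38.00 | -27960.17 | -11938.05
Σ | 25946.79 |  |  | 2443337.85 | 1813515.97
X̄ = 2443337.85 / 25946.79 = 94.17 mm
Ȳ = 1813515.97 / 25946.79 = 69.89 mm

X̄ = 94.17 mm, Ȳ = 69.89 mm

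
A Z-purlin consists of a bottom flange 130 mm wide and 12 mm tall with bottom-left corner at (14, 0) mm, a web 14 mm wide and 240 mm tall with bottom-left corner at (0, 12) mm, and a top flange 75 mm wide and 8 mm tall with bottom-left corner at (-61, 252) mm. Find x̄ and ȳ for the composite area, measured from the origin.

x̄ = 24.03 mm, ȳ = 109.87 mm

bottom flange: A = 130 × 12 = 1560.00, centroid at (79.00, 6.00).
web: A = 14 × 240 = 3360.00, centroid at (7.00, 132.00).
top flange: A = 75 × 8 = 600.00, centroid at (-23.50, 256.00).
ΣA = 5520.00 mm²
ΣAx̄ = (1560.00)(79.00) + (3360.00)(7.00) + (600.00)(-23.50) = 132660.00 mm³
ΣAȳ = (1560.00)(6.00) + (3360.00)(132.00) + (600.00)(256.00) = 606480.00 mm³
x̄ = 132660.00 / 5520.00 = 24.03 mm
ȳ = 606480.00 / 5520.00 = 109.87 mm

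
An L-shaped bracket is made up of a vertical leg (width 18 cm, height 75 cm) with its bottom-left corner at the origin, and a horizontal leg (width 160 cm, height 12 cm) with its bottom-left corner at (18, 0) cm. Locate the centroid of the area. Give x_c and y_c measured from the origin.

Part | A | x̄ᵢ | ȳᵢ | A·x̄ᵢ | A·ȳᵢ
vertical leg | 1350.00 | 9.00 | 37.50 | 12150.00 | 50625.00
horizontal leg | 1920.00 | 98.00 | 6.00 | 188160.00 | 11520.00
Σ | 3270.00 |  |  | 200310.00 | 62145.00
x_c = 200310.00 / 3270.00 = 61.26 cm
y_c = 62145.00 / 3270.00 = 19.00 cm

x_c = 61.26 cm, y_c = 19.00 cm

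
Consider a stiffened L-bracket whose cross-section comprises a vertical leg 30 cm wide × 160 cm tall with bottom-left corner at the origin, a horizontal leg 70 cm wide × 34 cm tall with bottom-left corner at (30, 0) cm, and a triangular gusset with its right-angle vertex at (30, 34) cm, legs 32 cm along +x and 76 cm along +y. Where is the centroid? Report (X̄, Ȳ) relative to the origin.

X̄ = 32.89 cm, Ȳ = 59.15 cm

vertical leg: A = 30 × 160 = 4800.00, centroid at (15.00, 80.00).
horizontal leg: A = 70 × 34 = 2380.00, centroid at (65.00, 17.00).
gusset: A = ½·32·76 = 1216.00, centroid at (40.67, 59.33).
ΣA = 8396.00 cm²
ΣAX̄ = (4800.00)(15.00) + (2380.00)(65.00) + (1216.00)(40.67) = 276150.67 cm³
ΣAȲ = (4800.00)(80.00) + (2380.00)(17.00) + (1216.00)(59.33) = 496609.33 cm³
X̄ = 276150.67 / 8396.00 = 32.89 cm
Ȳ = 496609.33 / 8396.00 = 59.15 cm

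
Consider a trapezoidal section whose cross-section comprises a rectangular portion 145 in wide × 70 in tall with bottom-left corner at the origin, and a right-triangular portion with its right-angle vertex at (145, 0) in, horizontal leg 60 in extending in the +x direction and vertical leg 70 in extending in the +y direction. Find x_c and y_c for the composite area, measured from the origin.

rectangular portion: A = 145 × 70 = 10150.00, centroid at (72.50, 35.00).
triangular portion: A = ½·60·70 = 2100.00, centroid at (165.00, 23.33).
ΣA = 12250.00 in²
ΣAx_c = (10150.00)(72.50) + (2100.00)(165.00) = 1082375.00 in³
ΣAy_c = (10150.00)(35.00) + (2100.00)(23.33) = 404250.00 in³
x_c = 1082375.00 / 12250.00 = 88.36 in
y_c = 404250.00 / 12250.00 = 33.00 in

x_c = 88.36 in, y_c = 33.00 in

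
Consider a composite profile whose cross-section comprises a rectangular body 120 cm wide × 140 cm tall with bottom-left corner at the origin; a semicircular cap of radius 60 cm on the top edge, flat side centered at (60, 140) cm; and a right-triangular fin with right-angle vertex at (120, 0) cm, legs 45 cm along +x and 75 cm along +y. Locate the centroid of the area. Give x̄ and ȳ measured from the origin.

rectangular body: A = 120 × 140 = 16800.00, centroid at (60.00, 70.00).
semicircular top: A = ½π·60² = 5654.87, centroid at (60.00, 165.46).
triangular fin: A = ½·45·75 = 1687.50, centroid at (135.00, 25.00).
ΣA = 24142.37 cm²
ΣAx̄ = (16800.00)(60.00) + (5654.87)(60.00) + (1687.50)(135.00) = 1575104.51 cm³
ΣAȳ = (16800.00)(70.00) + (5654.87)(165.46) + (1687.50)(25.00) = 2153868.85 cm³
x̄ = 1575104.51 / 24142.37 = 65.24 cm
ȳ = 2153868.85 / 24142.37 = 89.22 cm

x̄ = 65.24 cm, ȳ = 89.22 cm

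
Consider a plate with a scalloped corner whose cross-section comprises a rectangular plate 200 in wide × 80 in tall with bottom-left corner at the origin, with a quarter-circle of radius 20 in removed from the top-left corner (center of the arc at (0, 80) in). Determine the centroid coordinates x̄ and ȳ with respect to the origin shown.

plate: A = 200 × 80 = 16000.00, centroid at (100.00, 40.00).
removed quarter-circle: A = −¼π·20² = -314.16, centroid at (8.49, 71.51).
ΣA = 15685.84 in², ΣAx̄ = 1597333.33 in³, ΣAȳ = 617533.93 in³.
x̄ = 1597333.33/15685.84 = 101.83 in; ȳ = 617533.93/15685.84 = 39.37 in.

x̄ = 101.83 in, ȳ = 39.37 in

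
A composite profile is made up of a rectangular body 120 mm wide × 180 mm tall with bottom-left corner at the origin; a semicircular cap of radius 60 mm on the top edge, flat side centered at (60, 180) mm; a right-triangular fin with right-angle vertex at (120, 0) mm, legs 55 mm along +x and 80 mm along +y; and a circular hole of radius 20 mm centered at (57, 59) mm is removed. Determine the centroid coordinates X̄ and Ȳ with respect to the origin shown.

X̄ = 66.25 mm, Ȳ = 109.60 mm

rectangular body: A = 120 × 180 = 21600.00, centroid at (60.00, 90.00).
semicircular top: A = ½π·60² = 5654.87, centroid at (60.00, 205.46).
triangular fin: A = ½·55·80 = 2200.00, centroid at (138.33, 26.67).
hole: A = −π·20² = -1256.64, centroid at (57.00, 59.00).
ΣA = 28198.23 mm²
ΣAX̄ = (21600.00)(60.00) + (5654.87)(60.00) + (2200.00)(138.33) + (-1256.64)(57.00) = 1867997.03 mm³
ΣAȲ = (21600.00)(90.00) + (5654.87)(205.46) + (2200.00)(26.67) + (-1256.64)(59.00) = 3090401.10 mm³
X̄ = 1867997.03 / 28198.23 = 66.25 mm
Ȳ = 3090401.10 / 28198.23 = 109.60 mm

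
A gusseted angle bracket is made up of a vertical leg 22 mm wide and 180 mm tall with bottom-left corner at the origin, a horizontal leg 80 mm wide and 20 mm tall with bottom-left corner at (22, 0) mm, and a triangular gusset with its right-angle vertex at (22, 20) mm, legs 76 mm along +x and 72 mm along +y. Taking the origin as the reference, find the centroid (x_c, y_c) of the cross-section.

x_c = 32.82 mm, y_c = 59.40 mm

vertical leg: A = 22 × 180 = 3960.00, centroid at (11.00, 90.00).
horizontal leg: A = 80 × 20 = 1600.00, centroid at (62.00, 10.00).
gusset: A = ½·76·72 = 2736.00, centroid at (47.33, 44.00).
ΣA = 8296.00 mm²
ΣAx_c = (3960.00)(11.00) + (1600.00)(62.00) + (2736.00)(47.33) = 272264.00 mm³
ΣAy_c = (3960.00)(90.00) + (1600.00)(10.00) + (2736.00)(44.00) = 492784.00 mm³
x_c = 272264.00 / 8296.00 = 32.82 mm
y_c = 492784.00 / 8296.00 = 59.40 mm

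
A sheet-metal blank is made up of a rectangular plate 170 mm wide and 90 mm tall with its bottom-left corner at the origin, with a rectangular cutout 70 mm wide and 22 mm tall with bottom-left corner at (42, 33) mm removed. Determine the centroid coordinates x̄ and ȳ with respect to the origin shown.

x̄ = 85.90 mm, ȳ = 45.11 mm

Part | A | x̄ᵢ | ȳᵢ | A·x̄ᵢ | A·ȳᵢ
plate | 15300.00 | 85.00 | 45.00 | 1300500.00 | 688500.00
hole | -1540.00 | 77.00 | 44.00 | -118580.00 | -67760.00
Σ | 13760.00 |  |  | 1181920.00 | 620740.00
x̄ = 1181920.00 / 13760.00 = 85.90 mm
ȳ = 620740.00 / 13760.00 = 45.11 mm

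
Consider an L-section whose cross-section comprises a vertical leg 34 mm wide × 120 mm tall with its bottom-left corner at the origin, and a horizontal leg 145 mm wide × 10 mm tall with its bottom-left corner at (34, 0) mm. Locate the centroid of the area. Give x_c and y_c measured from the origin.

x_c = 40.47 mm, y_c = 45.58 mm

vertical leg: A = 34 × 120 = 4080.00, centroid at (17.00, 60.00).
horizontal leg: A = 145 × 10 = 1450.00, centroid at (106.50, 5.00).
ΣA = 5530.00 mm²
ΣAx_c = (4080.00)(17.00) + (1450.00)(106.50) = 223785.00 mm³
ΣAy_c = (4080.00)(60.00) + (1450.00)(5.00) = 252050.00 mm³
x_c = 223785.00 / 5530.00 = 40.47 mm
y_c = 252050.00 / 5530.00 = 45.58 mm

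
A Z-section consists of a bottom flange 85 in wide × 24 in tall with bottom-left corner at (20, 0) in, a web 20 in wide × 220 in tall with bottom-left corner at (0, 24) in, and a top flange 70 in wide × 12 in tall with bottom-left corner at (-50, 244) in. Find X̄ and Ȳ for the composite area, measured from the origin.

X̄ = 21.83 in, Ȳ = 113.20 in

bottom flange: A = 85 × 24 = 2040.00, centroid at (62.50, 12.00).
web: A = 20 × 220 = 4400.00, centroid at (10.00, 134.00).
top flange: A = 70 × 12 = 840.00, centroid at (-15.00, 250.00).
ΣA = 7280.00 in²
ΣAX̄ = (2040.00)(62.50) + (4400.00)(10.00) + (840.00)(-15.00) = 158900.00 in³
ΣAȲ = (2040.00)(12.00) + (4400.00)(134.00) + (840.00)(250.00) = 824080.00 in³
X̄ = 158900.00 / 7280.00 = 21.83 in
Ȳ = 824080.00 / 7280.00 = 113.20 in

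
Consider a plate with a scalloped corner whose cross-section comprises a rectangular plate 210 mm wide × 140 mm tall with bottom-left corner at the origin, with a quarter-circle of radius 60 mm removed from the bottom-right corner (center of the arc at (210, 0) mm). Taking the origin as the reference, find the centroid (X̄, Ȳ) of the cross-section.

plate: A = 210 × 140 = 29400.00, centroid at (105.00, 70.00).
removed quarter-circle: A = −¼π·60² = -2827.43, centroid at (184.54, 25.46).
ΣA = 26572.57 mm², ΣAX̄ = 2565238.99 mm³, ΣAȲ = 1986000.00 mm³.
X̄ = 2565238.99/26572.57 = 96.54 mm; Ȳ = 1986000.00/26572.57 = 74.74 mm.

X̄ = 96.54 mm, Ȳ = 74.74 mm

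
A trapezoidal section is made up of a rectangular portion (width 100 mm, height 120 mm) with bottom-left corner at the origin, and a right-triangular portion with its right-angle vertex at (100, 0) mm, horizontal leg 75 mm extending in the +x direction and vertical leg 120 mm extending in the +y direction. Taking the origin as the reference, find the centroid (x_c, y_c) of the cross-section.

Part | A | x̄ᵢ | ȳᵢ | A·x̄ᵢ | A·ȳᵢ
rectangular portion | 12000.00 | 50.00 | 60.00 | 600000.00 | 720000.00
triangular portion | 4500.00 | 125.00 | 40.00 | 562500.00 | 180000.00
Σ | 16500.00 |  |  | 1162500.00 | 900000.00
x_c = 1162500.00 / 16500.00 = 70.45 mm
y_c = 900000.00 / 16500.00 = 54.55 mm

x_c = 70.45 mm, y_c = 54.55 mm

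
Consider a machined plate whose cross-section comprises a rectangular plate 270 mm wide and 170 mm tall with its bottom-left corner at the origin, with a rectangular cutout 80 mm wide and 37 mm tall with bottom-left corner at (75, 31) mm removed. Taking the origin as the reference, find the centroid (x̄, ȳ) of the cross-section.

x̄ = 136.38 mm, ȳ = 87.45 mm

Part | A | x̄ᵢ | ȳᵢ | A·x̄ᵢ | A·ȳᵢ
plate | 45900.00 | 135.00 | 85.00 | 6196500.00 | 3901500.00
hole | -2960.00 | 115.00 | 49.50 | -340400.00 | -146520.00
Σ | 42940.00 |  |  | 5856100.00 | 3754980.00
x̄ = 5856100.00 / 42940.00 = 136.38 mm
ȳ = 3754980.00 / 42940.00 = 87.45 mm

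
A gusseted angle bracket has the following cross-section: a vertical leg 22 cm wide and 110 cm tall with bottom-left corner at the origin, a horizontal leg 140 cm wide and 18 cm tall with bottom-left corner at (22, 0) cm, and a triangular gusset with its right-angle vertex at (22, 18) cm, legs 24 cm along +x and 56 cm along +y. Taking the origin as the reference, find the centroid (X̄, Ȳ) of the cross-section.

X̄ = 49.65 cm, Ȳ = 32.15 cm

Part | A | x̄ᵢ | ȳᵢ | A·x̄ᵢ | A·ȳᵢ
vertical leg | 2420.00 | 11.00 | 55.00 | 26620.00 | 133100.00
horizontal leg | 2520.00 | 92.00 | 9.00 | 231840.00 | 22680.00
gusset | 672.00 | 30.00 | 36.67 | 20160.00 | 24640.00
Σ | 5612.00 |  |  | 278620.00 | 180420.00
X̄ = 278620.00 / 5612.00 = 49.65 cm
Ȳ = 180420.00 / 5612.00 = 32.15 cm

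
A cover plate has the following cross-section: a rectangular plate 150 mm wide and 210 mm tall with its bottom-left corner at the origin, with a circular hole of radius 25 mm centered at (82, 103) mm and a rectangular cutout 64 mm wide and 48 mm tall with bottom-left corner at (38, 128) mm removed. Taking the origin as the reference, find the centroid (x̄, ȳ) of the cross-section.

x̄ = 75.06 mm, ȳ = 99.69 mm

plate: A = 150 × 210 = 31500.00, centroid at (75.00, 105.00).
hole 1: A = −π·25² = -1963.50, centroid at (82.00, 103.00).
hole 2: A = −(64 × 48) = -3072.00, centroid at (70.00, 152.00).
ΣA = 26464.50 mm², ΣAx̄ = 1986453.38 mm³, ΣAȳ = 2638315.97 mm³.
x̄ = 1986453.38/26464.50 = 75.06 mm; ȳ = 2638315.97/26464.50 = 99.69 mm.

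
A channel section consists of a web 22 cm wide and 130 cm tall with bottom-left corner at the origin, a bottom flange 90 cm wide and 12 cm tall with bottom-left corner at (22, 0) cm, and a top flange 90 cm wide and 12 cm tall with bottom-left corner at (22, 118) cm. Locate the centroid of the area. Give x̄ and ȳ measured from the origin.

x̄ = 35.10 cm, ȳ = 65.00 cm

web: A = 22 × 130 = 2860.00, centroid at (11.00, 65.00).
bottom flange: A = 90 × 12 = 1080.00, centroid at (67.00, 6.00).
top flange: A = 90 × 12 = 1080.00, centroid at (67.00, 124.00).
ΣA = 5020.00 cm², ΣAx̄ = 176180.00 cm³, ΣAȳ = 326300.00 cm³.
x̄ = 176180.00/5020.00 = 35.10 cm; ȳ = 326300.00/5020.00 = 65.00 cm.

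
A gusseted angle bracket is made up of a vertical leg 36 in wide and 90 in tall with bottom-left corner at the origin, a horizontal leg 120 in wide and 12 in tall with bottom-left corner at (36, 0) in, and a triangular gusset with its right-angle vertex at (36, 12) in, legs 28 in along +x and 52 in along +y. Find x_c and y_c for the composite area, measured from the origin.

x_c = 42.45 in, y_c = 32.51 in

vertical leg: A = 36 × 90 = 3240.00, centroid at (18.00, 45.00).
horizontal leg: A = 120 × 12 = 1440.00, centroid at (96.00, 6.00).
gusset: A = ½·28·52 = 728.00, centroid at (45.33, 29.33).
ΣA = 5408.00 in²
ΣAx_c = (3240.00)(18.00) + (1440.00)(96.00) + (728.00)(45.33) = 229562.67 in³
ΣAy_c = (3240.00)(45.00) + (1440.00)(6.00) + (728.00)(29.33) = 175794.67 in³
x_c = 229562.67 / 5408.00 = 42.45 in
y_c = 175794.67 / 5408.00 = 32.51 in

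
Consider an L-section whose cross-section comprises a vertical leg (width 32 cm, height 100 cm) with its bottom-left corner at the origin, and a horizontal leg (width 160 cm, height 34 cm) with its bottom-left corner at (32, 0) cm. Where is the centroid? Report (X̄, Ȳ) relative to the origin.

X̄ = 76.44 cm, Ȳ = 29.22 cm

vertical leg: A = 32 × 100 = 3200.00, centroid at (16.00, 50.00).
horizontal leg: A = 160 × 34 = 5440.00, centroid at (112.00, 17.00).
ΣA = 8640.00 cm²
ΣAX̄ = (3200.00)(16.00) + (5440.00)(112.00) = 660480.00 cm³
ΣAȲ = (3200.00)(50.00) + (5440.00)(17.00) = 252480.00 cm³
X̄ = 660480.00 / 8640.00 = 76.44 cm
Ȳ = 252480.00 / 8640.00 = 29.22 cm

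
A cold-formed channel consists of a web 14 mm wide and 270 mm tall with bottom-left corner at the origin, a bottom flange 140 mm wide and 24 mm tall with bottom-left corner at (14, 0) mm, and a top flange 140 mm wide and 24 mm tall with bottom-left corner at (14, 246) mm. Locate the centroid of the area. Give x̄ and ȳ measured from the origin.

x̄ = 56.28 mm, ȳ = 135.00 mm

Part | A | x̄ᵢ | ȳᵢ | A·x̄ᵢ | A·ȳᵢ
web | 3780.00 | 7.00 | 135.00 | 26460.00 | 510300.00
bottom flange | 3360.00 | 84.00 | 12.00 | 282240.00 | 40320.00
top flange | 3360.00 | 84.00 | 258.00 | 282240.00 | 866880.00
Σ | 10500.00 |  |  | 590940.00 | 1417500.00
x̄ = 590940.00 / 10500.00 = 56.28 mm
ȳ = 1417500.00 / 10500.00 = 135.00 mm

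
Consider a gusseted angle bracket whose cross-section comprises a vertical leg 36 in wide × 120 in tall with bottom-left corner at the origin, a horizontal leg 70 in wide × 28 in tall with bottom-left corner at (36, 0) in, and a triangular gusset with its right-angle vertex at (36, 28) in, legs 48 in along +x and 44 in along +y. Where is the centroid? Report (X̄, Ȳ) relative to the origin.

X̄ = 37.05 in, Ȳ = 45.21 in

Part | A | x̄ᵢ | ȳᵢ | A·x̄ᵢ | A·ȳᵢ
vertical leg | 4320.00 | 18.00 | 60.00 | 77760.00 | 259200.00
horizontal leg | 1960.00 | 71.00 | 14.00 | 139160.00 | 27440.00
gusset | 1056.00 | 52.00 | 42.67 | 54912.00 | 45056.00
Σ | 7336.00 |  |  | 271832.00 | 331696.00
X̄ = 271832.00 / 7336.00 = 37.05 in
Ȳ = 331696.00 / 7336.00 = 45.21 in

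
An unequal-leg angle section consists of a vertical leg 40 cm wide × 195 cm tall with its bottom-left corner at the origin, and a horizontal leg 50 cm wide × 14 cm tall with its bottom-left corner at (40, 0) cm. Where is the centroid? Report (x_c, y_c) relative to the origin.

x_c = 23.71 cm, y_c = 90.05 cm

Part | A | x̄ᵢ | ȳᵢ | A·x̄ᵢ | A·ȳᵢ
vertical leg | 7800.00 | 20.00 | 97.50 | 156000.00 | 760500.00
horizontal leg | 700.00 | 65.00 | 7.00 | 45500.00 | 4900.00
Σ | 8500.00 |  |  | 201500.00 | 765400.00
x_c = 201500.00 / 8500.00 = 23.71 cm
y_c = 765400.00 / 8500.00 = 90.05 cm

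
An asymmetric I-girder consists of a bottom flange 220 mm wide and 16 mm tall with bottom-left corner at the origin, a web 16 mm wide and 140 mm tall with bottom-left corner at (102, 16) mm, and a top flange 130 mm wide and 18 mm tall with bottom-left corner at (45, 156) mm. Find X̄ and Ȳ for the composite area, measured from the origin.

bottom flange: A = 220 × 16 = 3520.00, centroid at (110.00, 8.00).
web: A = 16 × 140 = 2240.00, centroid at (110.00, 86.00).
top flange: A = 130 × 18 = 2340.00, centroid at (110.00, 165.00).
ΣA = 8100.00 mm²
ΣAX̄ = (3520.00)(110.00) + (2240.00)(110.00) + (2340.00)(110.00) = 891000.00 mm³
ΣAȲ = (3520.00)(8.00) + (2240.00)(86.00) + (2340.00)(165.00) = 606900.00 mm³
X̄ = 891000.00 / 8100.00 = 110.00 mm
Ȳ = 606900.00 / 8100.00 = 74.93 mm

X̄ = 110.00 mm, Ȳ = 74.93 mm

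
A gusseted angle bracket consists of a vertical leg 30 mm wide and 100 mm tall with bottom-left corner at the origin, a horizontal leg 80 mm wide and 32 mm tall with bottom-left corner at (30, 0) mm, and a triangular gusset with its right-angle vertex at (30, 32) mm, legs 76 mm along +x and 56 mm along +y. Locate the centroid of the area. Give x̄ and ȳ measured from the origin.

x̄ = 44.48 mm, ȳ = 38.86 mm

vertical leg: A = 30 × 100 = 3000.00, centroid at (15.00, 50.00).
horizontal leg: A = 80 × 32 = 2560.00, centroid at (70.00, 16.00).
gusset: A = ½·76·56 = 2128.00, centroid at (55.33, 50.67).
ΣA = 7688.00 mm², ΣAx̄ = 341949.33 mm³, ΣAȳ = 298778.67 mm³.
x̄ = 341949.33/7688.00 = 44.48 mm; ȳ = 298778.67/7688.00 = 38.86 mm.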